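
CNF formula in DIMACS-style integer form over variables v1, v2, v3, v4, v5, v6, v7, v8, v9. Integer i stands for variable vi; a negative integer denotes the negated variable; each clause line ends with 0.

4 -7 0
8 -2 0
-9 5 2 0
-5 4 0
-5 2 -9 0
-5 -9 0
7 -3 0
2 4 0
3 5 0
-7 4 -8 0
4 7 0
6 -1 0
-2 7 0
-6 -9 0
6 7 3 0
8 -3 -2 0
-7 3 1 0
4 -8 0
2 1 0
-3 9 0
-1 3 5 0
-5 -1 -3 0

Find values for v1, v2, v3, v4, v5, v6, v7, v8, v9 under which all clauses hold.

v1=T  v2=T  v3=F  v4=T  v5=T  v6=T  v7=T  v8=T  v9=F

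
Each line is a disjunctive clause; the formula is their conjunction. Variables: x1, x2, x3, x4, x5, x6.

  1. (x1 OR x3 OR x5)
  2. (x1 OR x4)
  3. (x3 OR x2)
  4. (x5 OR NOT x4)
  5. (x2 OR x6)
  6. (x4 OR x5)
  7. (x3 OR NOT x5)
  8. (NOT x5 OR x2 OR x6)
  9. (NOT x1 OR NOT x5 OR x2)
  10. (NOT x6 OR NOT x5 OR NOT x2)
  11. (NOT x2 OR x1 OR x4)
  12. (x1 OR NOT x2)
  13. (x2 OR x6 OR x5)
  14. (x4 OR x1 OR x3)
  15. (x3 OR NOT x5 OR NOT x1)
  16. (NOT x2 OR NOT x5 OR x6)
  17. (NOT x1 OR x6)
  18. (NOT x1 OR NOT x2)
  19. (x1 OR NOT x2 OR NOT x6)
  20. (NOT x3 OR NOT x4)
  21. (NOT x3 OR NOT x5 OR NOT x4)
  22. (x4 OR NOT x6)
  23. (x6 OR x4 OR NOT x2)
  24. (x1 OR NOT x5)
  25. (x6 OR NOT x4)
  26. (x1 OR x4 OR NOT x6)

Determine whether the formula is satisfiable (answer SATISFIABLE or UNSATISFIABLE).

UNSATISFIABLE

x1 = True:
  propagation gives x6=True, x2=False, x3=True, x5=False; an empty clause results — contradiction.
x1 = False:
  propagation gives x4=True, x5=True; an empty clause results — contradiction.
Every branch closes, so no satisfying assignment exists.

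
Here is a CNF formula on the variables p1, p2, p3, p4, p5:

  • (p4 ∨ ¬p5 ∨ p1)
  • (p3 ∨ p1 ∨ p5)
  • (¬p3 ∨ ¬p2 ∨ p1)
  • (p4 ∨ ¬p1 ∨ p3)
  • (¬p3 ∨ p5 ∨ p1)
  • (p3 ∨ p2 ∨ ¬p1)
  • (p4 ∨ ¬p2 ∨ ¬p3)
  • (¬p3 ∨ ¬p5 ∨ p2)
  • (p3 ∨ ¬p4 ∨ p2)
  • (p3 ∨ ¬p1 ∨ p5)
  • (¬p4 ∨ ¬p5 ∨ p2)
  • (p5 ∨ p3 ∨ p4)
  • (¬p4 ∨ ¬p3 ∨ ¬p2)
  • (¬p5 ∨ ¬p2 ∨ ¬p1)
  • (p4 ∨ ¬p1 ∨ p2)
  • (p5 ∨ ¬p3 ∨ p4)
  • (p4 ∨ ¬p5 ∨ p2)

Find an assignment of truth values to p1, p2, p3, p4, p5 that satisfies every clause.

Try p1 = True.
Branch on p2: take p2 = False.
  then p3 is forced to True.
  then p5 is forced to False.
  then p4 is forced to True.

p1=T, p2=F, p3=T, p4=T, p5=F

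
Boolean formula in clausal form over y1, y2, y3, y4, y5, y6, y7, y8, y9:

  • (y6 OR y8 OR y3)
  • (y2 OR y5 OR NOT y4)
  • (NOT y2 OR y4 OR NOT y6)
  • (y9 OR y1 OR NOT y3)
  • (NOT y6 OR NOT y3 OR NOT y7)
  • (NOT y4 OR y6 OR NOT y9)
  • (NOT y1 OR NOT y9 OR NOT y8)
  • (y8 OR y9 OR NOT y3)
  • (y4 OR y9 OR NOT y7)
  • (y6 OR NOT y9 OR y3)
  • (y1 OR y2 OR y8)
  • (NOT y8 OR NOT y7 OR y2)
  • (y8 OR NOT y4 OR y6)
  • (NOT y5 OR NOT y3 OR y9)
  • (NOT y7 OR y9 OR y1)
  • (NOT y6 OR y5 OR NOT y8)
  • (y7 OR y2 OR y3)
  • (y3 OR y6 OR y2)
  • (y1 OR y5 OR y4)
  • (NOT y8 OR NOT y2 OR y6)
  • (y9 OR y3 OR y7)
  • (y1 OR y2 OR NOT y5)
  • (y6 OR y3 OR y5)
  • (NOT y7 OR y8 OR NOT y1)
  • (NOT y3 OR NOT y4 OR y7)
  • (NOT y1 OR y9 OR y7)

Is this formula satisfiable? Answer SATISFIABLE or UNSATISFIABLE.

SATISFIABLE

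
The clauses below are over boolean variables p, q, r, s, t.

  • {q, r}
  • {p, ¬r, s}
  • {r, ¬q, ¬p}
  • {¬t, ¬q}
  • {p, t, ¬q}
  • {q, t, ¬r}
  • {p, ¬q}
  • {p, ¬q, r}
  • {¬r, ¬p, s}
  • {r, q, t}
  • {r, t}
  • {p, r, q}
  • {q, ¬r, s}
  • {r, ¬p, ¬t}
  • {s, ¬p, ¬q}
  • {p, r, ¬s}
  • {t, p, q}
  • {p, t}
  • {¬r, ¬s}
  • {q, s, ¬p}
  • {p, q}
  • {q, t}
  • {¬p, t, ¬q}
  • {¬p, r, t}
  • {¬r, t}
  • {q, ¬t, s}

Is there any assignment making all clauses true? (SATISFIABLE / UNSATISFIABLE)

q = True:
  propagation gives t=False, p=True; an empty clause results — contradiction.
q = False:
  propagation gives r=True, t=True, s=True; an empty clause results — contradiction.
Every branch closes, so no satisfying assignment exists.

UNSATISFIABLE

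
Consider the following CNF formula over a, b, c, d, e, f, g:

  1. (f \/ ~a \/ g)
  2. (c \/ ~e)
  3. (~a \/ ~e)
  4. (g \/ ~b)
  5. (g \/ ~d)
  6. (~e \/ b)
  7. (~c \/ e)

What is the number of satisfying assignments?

23

Case analysis on e and g:
  e=T, g=T: remaining (a,b,c,d,f) ∈ {(F,T,T,F,F); (F,T,T,F,T); (F,T,T,T,F); (F,T,T,T,T)} — 4.
  e=T, g=F: a clause becomes empty — 0.
  e=F, g=T: forces c=F; a, b, d, f free → 2^4 = 16.
  e=F, g=F: remaining (a,b,c,d,f) ∈ {(F,F,F,F,F); (F,F,F,F,T); (T,F,F,F,T)} — 3.
Total: 4 + 0 + 16 + 3 = 23.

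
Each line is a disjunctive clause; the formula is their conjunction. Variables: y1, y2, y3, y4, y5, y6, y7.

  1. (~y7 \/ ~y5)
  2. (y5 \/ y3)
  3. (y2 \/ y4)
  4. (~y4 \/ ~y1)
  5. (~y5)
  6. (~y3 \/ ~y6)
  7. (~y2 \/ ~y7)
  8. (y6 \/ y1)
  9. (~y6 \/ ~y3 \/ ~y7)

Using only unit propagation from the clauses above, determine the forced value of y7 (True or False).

False

(~y5) is a unit clause: y5 = False.
From (y3 \/ y5) and y5 = False: y3 = True.
(~y6 \/ ~y3) with y3 = True leaves only ~y6, so y6 = False.
From (y6 \/ y1) and y6 = False: y1 = True.
In (~y4 \/ ~y1), ~y1 is now false; ~y4 must hold, so y4 = False.
In (y2 \/ y4), y4 is now false; y2 must hold, so y2 = True.
From (~y7 \/ ~y2) and y2 = True: y7 = False.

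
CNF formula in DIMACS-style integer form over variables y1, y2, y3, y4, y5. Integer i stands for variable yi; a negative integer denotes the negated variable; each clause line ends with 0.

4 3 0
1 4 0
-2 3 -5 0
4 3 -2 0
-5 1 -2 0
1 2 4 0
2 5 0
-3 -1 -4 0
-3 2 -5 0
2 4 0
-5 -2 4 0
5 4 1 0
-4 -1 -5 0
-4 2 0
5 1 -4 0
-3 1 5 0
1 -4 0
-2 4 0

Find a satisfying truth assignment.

y1 = T  y2 = T  y3 = F  y4 = T  y5 = F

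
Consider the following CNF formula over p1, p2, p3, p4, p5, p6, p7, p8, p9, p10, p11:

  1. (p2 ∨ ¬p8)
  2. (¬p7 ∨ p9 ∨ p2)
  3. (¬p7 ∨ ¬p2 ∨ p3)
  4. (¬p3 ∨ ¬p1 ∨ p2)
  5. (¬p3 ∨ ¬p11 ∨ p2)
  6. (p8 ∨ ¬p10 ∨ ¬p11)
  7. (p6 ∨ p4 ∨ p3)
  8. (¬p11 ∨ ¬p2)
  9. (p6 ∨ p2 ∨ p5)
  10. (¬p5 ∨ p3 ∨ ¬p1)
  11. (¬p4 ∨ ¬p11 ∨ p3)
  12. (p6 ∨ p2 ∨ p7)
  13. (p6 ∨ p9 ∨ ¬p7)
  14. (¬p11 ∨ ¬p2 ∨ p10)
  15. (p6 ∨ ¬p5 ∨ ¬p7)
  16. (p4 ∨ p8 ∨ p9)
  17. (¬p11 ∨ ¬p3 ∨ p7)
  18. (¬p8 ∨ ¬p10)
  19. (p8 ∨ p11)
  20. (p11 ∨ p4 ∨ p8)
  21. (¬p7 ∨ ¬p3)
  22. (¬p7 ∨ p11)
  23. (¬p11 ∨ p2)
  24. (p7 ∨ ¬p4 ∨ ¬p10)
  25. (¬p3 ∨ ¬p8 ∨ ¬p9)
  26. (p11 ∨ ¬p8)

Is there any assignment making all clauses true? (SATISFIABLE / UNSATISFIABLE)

UNSATISFIABLE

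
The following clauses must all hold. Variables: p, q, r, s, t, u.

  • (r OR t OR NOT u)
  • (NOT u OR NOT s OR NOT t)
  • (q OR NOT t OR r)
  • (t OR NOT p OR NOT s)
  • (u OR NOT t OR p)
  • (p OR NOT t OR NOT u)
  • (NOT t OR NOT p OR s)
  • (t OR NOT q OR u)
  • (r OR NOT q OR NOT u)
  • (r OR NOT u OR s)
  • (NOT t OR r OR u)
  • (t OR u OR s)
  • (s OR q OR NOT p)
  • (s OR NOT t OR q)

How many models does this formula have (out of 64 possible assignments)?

Case analysis on t and u:
  t=1, u=1: a clause becomes empty — 0.
  t=1, u=0: remaining (p,q,r,s) ∈ {(1,0,1,1); (1,1,1,1)} — 2.
  t=0, u=1: 5 of the 16 assignments to (p,q,r,s) work.
  t=0, u=0: remaining (p,q,r,s) ∈ {(0,0,0,1); (0,0,1,1)} — 2.
Total: 0 + 2 + 5 + 2 = 9.

9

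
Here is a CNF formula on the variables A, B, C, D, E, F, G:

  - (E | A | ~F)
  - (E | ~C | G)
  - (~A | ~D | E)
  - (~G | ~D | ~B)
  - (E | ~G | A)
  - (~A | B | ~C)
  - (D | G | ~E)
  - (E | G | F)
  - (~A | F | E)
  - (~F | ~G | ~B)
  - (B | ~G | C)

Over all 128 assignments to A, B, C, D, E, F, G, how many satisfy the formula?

Case analysis on E and G:
  E=T, G=T: 8 of the 32 assignments to (A,B,C,D,F) work.
  E=T, G=F: F free; 7 ways for (A,B,C,D) × 2^1 = 14.
  E=F, G=T: a clause becomes empty — 0.
  E=F, G=F: remaining (A,B,C,D,F) ∈ {(T,F,F,F,T); (T,T,F,F,T)} — 2.
Total: 8 + 14 + 0 + 2 = 24.

24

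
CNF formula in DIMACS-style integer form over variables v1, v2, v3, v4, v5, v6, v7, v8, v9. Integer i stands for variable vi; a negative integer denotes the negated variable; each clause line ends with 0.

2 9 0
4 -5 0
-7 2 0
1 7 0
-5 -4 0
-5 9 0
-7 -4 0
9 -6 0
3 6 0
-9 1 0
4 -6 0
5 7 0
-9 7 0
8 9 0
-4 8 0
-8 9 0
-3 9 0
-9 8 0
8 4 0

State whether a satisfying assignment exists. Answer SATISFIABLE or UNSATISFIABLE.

Pure literal: v1 appears only positively; assign v1 = True.
v2 occurs only positively in the remaining clauses — set v2 = True.
Try v3 = True.
  then v9 is forced to True.
  then v7 is forced to True.
  then v4 is forced to False.
  then v5 is forced to False.
  then v6 is forced to False.
  then v8 is forced to True.
Every clause has at least one true literal under this assignment.
So v1 = T, v2 = T, v3 = T, v4 = F, v5 = F, v6 = F, v7 = T, v8 = T, v9 = T is a satisfying assignment.

SATISFIABLE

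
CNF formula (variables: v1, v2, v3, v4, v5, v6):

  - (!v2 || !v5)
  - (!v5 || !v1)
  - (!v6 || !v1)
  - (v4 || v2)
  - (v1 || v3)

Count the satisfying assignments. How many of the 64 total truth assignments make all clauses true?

14

Case analysis on v1 and v2:
  v1=1, v2=1: remaining (v3,v4,v5,v6) ∈ {(0,0,0,0); (0,1,0,0); (1,0,0,0); (1,1,0,0)} — 4.
  v1=1, v2=0: remaining (v3,v4,v5,v6) ∈ {(0,1,0,0); (1,1,0,0)} — 2.
  v1=0, v2=1: remaining (v3,v4,v5,v6) ∈ {(1,0,0,0); (1,0,0,1); (1,1,0,0); (1,1,0,1)} — 4.
  v1=0, v2=0: remaining (v3,v4,v5,v6) ∈ {(1,1,0,0); (1,1,0,1); (1,1,1,0); (1,1,1,1)} — 4.
Total: 4 + 2 + 4 + 4 = 14.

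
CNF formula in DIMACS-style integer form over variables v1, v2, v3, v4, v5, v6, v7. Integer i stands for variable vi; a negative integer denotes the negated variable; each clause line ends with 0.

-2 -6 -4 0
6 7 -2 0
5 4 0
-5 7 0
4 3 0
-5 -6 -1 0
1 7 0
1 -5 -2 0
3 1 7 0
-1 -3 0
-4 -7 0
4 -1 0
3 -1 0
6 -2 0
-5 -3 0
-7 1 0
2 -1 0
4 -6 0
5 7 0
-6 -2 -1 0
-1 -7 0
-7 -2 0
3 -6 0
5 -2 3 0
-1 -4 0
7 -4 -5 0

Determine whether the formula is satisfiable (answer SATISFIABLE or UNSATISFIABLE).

UNSATISFIABLE

v1 = True:
  propagation gives v3=False; an empty clause results — contradiction.
v1 = False:
  propagation gives v7=True; an empty clause results — contradiction.
Every branch closes, so no satisfying assignment exists.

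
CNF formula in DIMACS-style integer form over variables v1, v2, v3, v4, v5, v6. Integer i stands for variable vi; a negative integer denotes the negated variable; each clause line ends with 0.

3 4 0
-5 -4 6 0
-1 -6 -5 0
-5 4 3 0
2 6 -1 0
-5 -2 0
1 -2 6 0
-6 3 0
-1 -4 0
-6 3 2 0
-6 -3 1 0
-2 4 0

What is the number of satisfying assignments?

Satisfying assignments:
  v1=0 v2=0 v3=0 v4=1 v5=0 v6=0
  v1=0 v2=0 v3=1 v4=0 v5=0 v6=0
  v1=0 v2=0 v3=1 v4=0 v5=1 v6=0
  v1=0 v2=0 v3=1 v4=1 v5=0 v6=0
  v1=1 v2=0 v3=1 v4=0 v5=0 v6=1
Count: 5.

5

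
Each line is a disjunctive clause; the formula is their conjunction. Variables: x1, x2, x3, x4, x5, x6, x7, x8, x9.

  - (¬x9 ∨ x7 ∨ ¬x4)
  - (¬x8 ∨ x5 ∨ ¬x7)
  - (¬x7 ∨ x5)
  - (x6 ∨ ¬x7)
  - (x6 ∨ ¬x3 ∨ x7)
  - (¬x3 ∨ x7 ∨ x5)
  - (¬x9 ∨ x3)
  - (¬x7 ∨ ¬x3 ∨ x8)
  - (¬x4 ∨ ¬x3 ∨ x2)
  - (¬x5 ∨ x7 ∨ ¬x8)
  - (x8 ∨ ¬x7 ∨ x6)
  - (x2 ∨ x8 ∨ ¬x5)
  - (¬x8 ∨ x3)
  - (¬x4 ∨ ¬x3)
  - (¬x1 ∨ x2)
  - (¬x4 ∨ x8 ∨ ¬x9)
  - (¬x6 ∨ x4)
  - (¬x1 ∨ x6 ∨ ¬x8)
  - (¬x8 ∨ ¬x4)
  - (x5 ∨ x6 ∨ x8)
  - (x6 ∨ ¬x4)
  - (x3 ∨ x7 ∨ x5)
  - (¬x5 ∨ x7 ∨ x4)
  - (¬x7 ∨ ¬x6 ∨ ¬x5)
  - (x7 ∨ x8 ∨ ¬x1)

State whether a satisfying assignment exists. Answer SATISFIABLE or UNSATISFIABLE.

x1 occurs only negated in the remaining clauses — set x1 = False.
x2 occurs only positively in the remaining clauses — set x2 = True.
Set x3 = False and propagate.
  then x9 is forced to False.
  then x8 is forced to False.
Branch on x4: take x4 = True.
  then x6 is forced to True.
For the remaining variables, x5 = True, x7 = False works.
So x1 = F, x2 = T, x3 = F, x4 = T, x5 = T, x6 = T, x7 = F, x8 = F, x9 = F is a satisfying assignment.

SATISFIABLE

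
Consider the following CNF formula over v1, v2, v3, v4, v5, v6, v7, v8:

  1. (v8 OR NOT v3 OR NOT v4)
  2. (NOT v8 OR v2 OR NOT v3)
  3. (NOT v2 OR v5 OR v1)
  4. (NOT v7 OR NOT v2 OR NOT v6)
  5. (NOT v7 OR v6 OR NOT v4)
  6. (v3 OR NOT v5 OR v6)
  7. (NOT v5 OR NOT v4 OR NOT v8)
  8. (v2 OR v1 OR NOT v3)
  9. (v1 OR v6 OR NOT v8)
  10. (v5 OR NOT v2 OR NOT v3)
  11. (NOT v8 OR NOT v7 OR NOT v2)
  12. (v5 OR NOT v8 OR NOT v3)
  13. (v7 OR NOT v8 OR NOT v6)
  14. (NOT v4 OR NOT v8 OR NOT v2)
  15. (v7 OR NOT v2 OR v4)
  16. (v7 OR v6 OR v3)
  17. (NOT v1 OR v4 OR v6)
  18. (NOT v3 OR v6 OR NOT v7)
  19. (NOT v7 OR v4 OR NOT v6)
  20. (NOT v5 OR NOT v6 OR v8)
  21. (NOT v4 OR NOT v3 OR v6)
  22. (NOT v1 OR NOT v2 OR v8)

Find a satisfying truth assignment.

v1=False  v2=False  v3=False  v4=True  v5=False  v6=True  v7=True  v8=True

Try v1 = False.
For the remaining variables, v2 = False, v3 = False, v4 = True, v5 = False, v6 = True, v7 = True, v8 = True works.
Every clause has at least one true literal under this assignment.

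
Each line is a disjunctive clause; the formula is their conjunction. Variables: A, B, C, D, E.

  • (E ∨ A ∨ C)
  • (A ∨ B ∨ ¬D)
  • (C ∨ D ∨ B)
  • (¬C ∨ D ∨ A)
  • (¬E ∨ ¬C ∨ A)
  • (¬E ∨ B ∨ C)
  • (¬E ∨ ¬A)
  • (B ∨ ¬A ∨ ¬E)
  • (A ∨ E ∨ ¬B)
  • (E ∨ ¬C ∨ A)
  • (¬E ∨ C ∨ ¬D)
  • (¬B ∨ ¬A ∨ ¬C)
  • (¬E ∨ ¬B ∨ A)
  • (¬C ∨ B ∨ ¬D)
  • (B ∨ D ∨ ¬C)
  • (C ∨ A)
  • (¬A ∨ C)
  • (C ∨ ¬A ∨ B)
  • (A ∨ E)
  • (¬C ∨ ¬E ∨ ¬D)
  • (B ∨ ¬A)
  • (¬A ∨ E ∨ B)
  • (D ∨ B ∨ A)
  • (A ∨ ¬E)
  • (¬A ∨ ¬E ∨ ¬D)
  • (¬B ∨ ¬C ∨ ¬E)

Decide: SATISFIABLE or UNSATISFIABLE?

A = True:
  propagation gives E=False, C=True, B=False; an empty clause results — contradiction.
A = False:
  propagation gives C=True, D=True, B=True, E=False; an empty clause results — contradiction.
Every branch closes, so no satisfying assignment exists.

UNSATISFIABLE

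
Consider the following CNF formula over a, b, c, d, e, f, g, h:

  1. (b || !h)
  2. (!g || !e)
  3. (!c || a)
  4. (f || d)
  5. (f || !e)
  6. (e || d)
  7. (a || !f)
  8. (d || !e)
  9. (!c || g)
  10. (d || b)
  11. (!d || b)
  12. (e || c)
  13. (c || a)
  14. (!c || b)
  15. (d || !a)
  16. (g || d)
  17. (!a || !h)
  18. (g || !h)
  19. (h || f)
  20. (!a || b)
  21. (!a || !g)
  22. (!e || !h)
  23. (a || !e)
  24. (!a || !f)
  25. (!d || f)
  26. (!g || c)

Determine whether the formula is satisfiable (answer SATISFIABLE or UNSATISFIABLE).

a = True:
  propagation gives d=True, b=True, h=False, f=True; an empty clause results — contradiction.
a = False:
  propagation gives c=False; an empty clause results — contradiction.
Every branch closes, so no satisfying assignment exists.

UNSATISFIABLE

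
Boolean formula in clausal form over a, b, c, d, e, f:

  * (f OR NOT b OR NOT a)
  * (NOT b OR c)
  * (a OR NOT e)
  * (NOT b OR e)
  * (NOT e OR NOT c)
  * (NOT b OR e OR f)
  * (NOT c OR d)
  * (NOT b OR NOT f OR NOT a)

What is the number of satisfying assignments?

16

Case analysis on b and e:
  b=1, e=1: a clause becomes empty — 0.
  b=1, e=0: a clause becomes empty — 0.
  b=0, e=1: remaining (a,c,d,f) ∈ {(1,0,0,0); (1,0,0,1); (1,0,1,0); (1,0,1,1)} — 4.
  b=0, e=0: a, f free; 3 ways for (c,d) × 2^2 = 12.
Total: 0 + 0 + 4 + 12 = 16.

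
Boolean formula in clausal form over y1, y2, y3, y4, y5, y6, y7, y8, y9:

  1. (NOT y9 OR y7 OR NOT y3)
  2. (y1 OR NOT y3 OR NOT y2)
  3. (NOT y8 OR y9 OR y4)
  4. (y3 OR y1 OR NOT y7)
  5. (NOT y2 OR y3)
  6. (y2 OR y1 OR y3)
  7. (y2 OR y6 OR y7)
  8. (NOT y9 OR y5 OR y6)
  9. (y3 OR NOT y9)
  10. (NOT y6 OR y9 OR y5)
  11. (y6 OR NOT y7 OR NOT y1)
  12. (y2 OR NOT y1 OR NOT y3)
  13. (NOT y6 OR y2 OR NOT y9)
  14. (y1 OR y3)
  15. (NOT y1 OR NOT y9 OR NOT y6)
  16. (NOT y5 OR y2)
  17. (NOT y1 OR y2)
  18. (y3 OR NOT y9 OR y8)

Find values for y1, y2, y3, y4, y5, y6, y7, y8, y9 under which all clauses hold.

y1=1, y2=1, y3=1, y4=1, y5=1, y6=1, y7=1, y8=0, y9=0

Check each clause:
  1. (NOT y3 OR y7 OR NOT y9) — y7 is true.
  2. (NOT y3 OR NOT y2 OR y1) — y1 is true.
  3. (y9 OR NOT y8 OR y4) — NOT y8 is true.
  4. (NOT y7 OR y3 OR y1) — y1 is true.
  5. (NOT y2 OR y3) — y3 is true.
  6. (y1 OR y2 OR y3) — y1 is true.
  7. (y7 OR y6 OR y2) — y2 is true.
  8. (NOT y9 OR y6 OR y5) — y5 is true.
  9. (NOT y9 OR y3) — y3 is true.
  10. (NOT y6 OR y5 OR y9) — y5 is true.
  11. (NOT y1 OR NOT y7 OR y6) — y6 is true.
  12. (NOT y1 OR NOT y3 OR y2) — y2 is true.
  13. (y2 OR NOT y9 OR NOT y6) — y2 is true.
  14. (y1 OR y3) — y1 is true.
  15. (NOT y1 OR NOT y6 OR NOT y9) — NOT y9 is true.
  16. (y2 OR NOT y5) — y2 is true.
  17. (y2 OR NOT y1) — y2 is true.
  18. (y8 OR NOT y9 OR y3) — y3 is true.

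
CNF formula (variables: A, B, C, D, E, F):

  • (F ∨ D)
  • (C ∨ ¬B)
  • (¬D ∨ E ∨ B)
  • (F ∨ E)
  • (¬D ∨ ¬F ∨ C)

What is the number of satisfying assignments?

24

Split on D, then F.
  D=1, F=1: A free; 3 ways for (B,C,E) × 2^1 = 6.
  D=1, F=0: A free; 3 ways for (B,C,E) × 2^1 = 6.
  D=0, F=1: A, E free; 3 ways for (B,C) × 2^2 = 12.
  D=0, F=0: a clause becomes empty — 0.
Total: 6 + 6 + 12 + 0 = 24.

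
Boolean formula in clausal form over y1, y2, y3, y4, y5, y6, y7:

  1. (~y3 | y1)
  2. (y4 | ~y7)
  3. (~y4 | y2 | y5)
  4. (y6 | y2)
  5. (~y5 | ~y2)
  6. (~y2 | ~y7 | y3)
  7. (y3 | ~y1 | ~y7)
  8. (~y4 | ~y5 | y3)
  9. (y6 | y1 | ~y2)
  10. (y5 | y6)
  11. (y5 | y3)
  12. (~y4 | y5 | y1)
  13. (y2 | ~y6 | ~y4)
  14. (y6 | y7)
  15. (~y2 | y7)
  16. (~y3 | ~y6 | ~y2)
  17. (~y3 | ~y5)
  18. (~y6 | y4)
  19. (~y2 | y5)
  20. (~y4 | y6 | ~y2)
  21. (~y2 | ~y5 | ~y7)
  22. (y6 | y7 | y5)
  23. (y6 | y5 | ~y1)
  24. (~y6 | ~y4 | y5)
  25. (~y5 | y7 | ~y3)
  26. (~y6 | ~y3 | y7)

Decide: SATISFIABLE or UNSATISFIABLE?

UNSATISFIABLE

y5 = True:
  propagation gives y2=False, y6=True, y4=False; an empty clause results — contradiction.
y5 = False:
  propagation gives y6=True, y3=True, y1=True, y2=False; an empty clause results — contradiction.
Every branch closes, so no satisfying assignment exists.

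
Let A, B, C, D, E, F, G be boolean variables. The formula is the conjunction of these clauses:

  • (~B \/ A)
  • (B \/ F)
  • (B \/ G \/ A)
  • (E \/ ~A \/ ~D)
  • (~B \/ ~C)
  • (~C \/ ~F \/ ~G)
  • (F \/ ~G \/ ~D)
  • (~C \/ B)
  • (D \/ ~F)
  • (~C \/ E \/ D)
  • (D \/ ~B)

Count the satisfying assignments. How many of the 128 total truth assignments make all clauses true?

The models are:
  A=F B=F C=F D=T E=F F=T G=T
  A=F B=F C=F D=T E=T F=T G=T
  A=T B=F C=F D=T E=T F=T G=F
  A=T B=F C=F D=T E=T F=T G=T
  A=T B=T C=F D=T E=T F=F G=F
  A=T B=T C=F D=T E=T F=T G=F
  A=T B=T C=F D=T E=T F=T G=T
That's 7 in total.

7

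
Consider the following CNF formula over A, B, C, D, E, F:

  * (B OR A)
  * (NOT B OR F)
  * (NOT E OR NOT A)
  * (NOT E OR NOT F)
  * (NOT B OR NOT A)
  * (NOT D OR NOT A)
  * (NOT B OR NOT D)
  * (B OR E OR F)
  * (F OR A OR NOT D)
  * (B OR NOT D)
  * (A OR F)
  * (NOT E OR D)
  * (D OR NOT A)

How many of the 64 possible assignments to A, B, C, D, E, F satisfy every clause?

2

The models are:
  A=F B=T C=F D=F E=F F=T
  A=F B=T C=T D=F E=F F=T
That's 2 in total.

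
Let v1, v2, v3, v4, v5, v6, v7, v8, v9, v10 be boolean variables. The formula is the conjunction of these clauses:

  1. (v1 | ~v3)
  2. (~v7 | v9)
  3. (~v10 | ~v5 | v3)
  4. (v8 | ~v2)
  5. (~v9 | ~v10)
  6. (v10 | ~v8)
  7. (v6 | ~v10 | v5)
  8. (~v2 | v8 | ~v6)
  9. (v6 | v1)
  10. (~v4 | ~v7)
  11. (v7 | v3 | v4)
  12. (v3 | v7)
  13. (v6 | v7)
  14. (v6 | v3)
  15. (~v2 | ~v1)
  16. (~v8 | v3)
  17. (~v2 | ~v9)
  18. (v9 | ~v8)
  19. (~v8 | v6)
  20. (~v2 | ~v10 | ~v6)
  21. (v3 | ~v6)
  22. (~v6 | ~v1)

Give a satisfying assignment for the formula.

v1=True, v2=False, v3=True, v4=False, v5=False, v6=False, v7=True, v8=False, v9=True, v10=False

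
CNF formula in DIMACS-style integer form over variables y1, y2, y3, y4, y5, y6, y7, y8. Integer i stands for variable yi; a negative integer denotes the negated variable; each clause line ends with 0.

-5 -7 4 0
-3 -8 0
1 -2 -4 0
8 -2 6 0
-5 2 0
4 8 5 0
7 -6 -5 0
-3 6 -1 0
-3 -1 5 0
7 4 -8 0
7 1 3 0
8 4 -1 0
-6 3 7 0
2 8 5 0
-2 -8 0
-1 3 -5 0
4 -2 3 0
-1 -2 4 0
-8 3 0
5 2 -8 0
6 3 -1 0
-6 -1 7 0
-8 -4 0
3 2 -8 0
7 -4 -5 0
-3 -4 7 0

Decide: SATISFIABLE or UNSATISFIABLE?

SATISFIABLE

Set y1 = True and propagate.
Try y2 = True.
  then y8 is forced to False.
  then y6 is forced to True.
  then y4 is forced to True.
  then y7 is forced to True.
For the remaining variables, y3 = True, y5 = True works.
So y1 = True, y2 = True, y3 = True, y4 = True, y5 = True, y6 = True, y7 = True, y8 = False is a satisfying assignment.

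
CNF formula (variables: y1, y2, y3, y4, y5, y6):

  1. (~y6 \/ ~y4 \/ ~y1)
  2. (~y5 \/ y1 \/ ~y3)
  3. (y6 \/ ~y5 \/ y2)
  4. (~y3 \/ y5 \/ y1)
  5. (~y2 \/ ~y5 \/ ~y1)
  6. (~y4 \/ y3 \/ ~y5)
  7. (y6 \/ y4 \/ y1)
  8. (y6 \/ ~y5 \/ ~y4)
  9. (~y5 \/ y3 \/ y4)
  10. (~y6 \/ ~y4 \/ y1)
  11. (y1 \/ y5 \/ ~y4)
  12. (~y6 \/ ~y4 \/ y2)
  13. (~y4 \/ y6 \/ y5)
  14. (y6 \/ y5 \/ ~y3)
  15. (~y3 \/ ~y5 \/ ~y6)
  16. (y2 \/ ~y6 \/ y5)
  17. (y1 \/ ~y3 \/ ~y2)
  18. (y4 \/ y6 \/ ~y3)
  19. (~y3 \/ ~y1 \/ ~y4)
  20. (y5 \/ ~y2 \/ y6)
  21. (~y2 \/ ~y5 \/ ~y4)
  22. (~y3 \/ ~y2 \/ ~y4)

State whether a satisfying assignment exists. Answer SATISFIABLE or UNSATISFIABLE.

Try y1 = True.
Set y2 = True and propagate.
  then y5 is forced to False.
  then y6 is forced to True.
  then y4 is forced to False.
y3 is now unconstrained; take y3 = True.
So y1 = T, y2 = T, y3 = T, y4 = F, y5 = F, y6 = T is a satisfying assignment.

SATISFIABLE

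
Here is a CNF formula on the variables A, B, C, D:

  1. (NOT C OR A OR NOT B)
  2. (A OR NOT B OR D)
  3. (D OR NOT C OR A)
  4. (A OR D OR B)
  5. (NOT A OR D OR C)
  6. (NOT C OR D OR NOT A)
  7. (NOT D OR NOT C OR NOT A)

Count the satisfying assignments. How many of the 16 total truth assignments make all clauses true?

The models are:
  A=F B=F C=F D=T
  A=F B=F C=T D=T
  A=F B=T C=F D=T
  A=T B=F C=F D=T
  A=T B=T C=F D=T
That's 5 in total.

5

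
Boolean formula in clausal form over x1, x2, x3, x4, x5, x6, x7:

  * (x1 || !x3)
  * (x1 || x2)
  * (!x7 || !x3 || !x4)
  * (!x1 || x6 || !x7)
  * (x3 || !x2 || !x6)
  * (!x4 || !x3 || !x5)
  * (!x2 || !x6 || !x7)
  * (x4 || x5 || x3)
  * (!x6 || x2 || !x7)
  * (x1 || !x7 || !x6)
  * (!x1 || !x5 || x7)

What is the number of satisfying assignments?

17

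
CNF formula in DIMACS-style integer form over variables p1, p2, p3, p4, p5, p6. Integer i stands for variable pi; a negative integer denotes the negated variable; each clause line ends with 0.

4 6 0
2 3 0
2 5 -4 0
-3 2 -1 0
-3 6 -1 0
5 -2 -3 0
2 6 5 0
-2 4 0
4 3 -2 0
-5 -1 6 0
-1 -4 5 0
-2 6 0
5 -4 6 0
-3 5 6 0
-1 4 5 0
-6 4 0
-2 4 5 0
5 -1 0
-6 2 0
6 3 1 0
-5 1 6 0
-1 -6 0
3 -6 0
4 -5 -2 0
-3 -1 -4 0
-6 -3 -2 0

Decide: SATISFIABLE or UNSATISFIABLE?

p6 = True:
  propagation gives p4=True, p2=True, p1=False, p3=True; an empty clause results — contradiction.
p6 = False:
  propagation gives p4=True, p2=False, p3=True, p5=True; an empty clause results — contradiction.
Every branch closes, so no satisfying assignment exists.

UNSATISFIABLE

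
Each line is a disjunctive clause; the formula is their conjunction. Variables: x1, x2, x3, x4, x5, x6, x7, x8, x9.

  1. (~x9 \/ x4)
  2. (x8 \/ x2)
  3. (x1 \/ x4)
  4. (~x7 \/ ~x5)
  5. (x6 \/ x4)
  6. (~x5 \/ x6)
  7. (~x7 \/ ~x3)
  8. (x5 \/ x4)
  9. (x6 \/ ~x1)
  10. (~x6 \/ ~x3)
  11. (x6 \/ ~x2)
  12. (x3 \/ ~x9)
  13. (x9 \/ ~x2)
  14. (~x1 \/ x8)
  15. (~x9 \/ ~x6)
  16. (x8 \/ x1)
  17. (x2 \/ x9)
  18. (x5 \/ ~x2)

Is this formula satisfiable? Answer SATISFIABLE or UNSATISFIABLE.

SATISFIABLE

Pure literal: x4 appears only positively; assign x4 = True.
Pure literal: x7 appears only negated; assign x7 = False.
Set x1 = False and propagate.
  then x8 is forced to True.
Branch on x2: take x2 = False.
  then x9 is forced to True.
  then x3 is forced to True.
  then x6 is forced to False.
  then x5 is forced to False.
Every clause has at least one true literal under this assignment.
So x1 = F, x2 = F, x3 = T, x4 = T, x5 = F, x6 = F, x7 = F, x8 = T, x9 = T is a satisfying assignment.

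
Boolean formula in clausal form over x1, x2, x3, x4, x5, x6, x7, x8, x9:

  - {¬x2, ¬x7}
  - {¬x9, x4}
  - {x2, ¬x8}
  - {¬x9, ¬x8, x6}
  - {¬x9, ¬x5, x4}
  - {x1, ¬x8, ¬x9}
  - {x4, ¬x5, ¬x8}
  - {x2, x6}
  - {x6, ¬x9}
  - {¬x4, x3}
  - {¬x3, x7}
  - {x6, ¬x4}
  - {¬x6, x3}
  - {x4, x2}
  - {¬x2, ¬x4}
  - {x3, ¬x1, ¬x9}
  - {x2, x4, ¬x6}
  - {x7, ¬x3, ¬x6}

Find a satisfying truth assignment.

x1 = 1, x2 = 1, x3 = 0, x4 = 0, x5 = 1, x6 = 0, x7 = 0, x8 = 0, x9 = 0

Pure literal: x8 appears only negated; assign x8 = False.
x9 occurs only negated in the remaining clauses — set x9 = False.
Set x2 = True and propagate.
  then x7 is forced to False.
  then x3 is forced to False.
  then x4 is forced to False.
  then x6 is forced to False.
x1, x5 are now unconstrained; take x1 = True, x5 = True.
Every clause has at least one true literal under this assignment.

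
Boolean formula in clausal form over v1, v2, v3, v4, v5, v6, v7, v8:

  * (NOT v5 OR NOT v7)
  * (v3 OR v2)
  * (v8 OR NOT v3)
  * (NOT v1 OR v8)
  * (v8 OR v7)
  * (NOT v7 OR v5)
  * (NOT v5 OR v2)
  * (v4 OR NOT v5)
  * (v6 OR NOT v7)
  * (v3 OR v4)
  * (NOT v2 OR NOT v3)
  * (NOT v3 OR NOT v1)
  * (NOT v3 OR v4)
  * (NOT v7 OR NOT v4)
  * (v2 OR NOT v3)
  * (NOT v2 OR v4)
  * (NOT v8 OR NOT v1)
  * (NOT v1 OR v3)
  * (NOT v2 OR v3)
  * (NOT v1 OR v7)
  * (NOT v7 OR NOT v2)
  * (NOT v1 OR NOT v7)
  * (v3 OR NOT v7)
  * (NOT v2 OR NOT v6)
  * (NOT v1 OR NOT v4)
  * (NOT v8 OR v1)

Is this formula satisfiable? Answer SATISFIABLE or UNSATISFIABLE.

v3 = True:
  propagation gives v8=True, v2=False; an empty clause results — contradiction.
v3 = False:
  propagation gives v2=True; an empty clause results — contradiction.
Every branch closes, so no satisfying assignment exists.

UNSATISFIABLE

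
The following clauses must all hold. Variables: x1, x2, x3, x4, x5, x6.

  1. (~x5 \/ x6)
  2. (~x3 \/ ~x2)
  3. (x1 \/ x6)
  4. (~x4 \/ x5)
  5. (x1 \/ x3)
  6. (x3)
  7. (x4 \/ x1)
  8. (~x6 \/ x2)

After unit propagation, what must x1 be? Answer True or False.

True

Unit clause (x3) sets x3 = True.
In (~x2 \/ ~x3), ~x3 is now false; ~x2 must hold, so x2 = False.
(x2 \/ ~x6) with x2 = False leaves only ~x6, so x6 = False.
(x6 \/ ~x5): since x6 = False, the clause reduces to (~x5). x5 = False.
(x1 \/ x6) with x6 = False leaves only x1, so x1 = True.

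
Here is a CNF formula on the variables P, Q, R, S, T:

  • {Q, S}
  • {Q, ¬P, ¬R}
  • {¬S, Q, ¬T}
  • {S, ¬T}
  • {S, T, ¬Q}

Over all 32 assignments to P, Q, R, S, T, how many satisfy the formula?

11

Split on Q, then S.
  Q=T, S=T: P, R, T free → 2^3 = 8.
  Q=T, S=F: a clause becomes empty — 0.
  Q=F, S=T: remaining (P,R,T) ∈ {(F,F,F); (F,T,F); (T,F,F)} — 3.
  Q=F, S=F: a clause becomes empty — 0.
Total: 8 + 0 + 3 + 0 = 11.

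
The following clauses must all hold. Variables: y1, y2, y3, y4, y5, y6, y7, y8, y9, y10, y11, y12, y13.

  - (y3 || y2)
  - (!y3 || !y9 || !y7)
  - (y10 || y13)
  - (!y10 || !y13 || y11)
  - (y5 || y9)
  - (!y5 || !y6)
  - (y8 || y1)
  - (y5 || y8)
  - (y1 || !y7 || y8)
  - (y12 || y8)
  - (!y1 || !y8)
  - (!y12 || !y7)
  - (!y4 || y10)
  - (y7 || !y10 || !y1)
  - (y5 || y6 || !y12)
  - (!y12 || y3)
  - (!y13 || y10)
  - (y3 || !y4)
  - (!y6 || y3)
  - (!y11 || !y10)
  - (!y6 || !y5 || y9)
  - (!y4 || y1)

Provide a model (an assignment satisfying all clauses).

y1=F, y2=F, y3=T, y4=F, y5=F, y6=T, y7=F, y8=T, y9=T, y10=T, y11=F, y12=F, y13=F

y4 occurs only negated in the remaining clauses — set y4 = False.
Set y1 = False and propagate.
  then y8 is forced to True.
The remaining clauses are satisfied by y2 = False, y3 = True, y5 = False, y6 = True, y7 = False, y9 = True, y10 = True, y11 = False, y12 = False, y13 = False.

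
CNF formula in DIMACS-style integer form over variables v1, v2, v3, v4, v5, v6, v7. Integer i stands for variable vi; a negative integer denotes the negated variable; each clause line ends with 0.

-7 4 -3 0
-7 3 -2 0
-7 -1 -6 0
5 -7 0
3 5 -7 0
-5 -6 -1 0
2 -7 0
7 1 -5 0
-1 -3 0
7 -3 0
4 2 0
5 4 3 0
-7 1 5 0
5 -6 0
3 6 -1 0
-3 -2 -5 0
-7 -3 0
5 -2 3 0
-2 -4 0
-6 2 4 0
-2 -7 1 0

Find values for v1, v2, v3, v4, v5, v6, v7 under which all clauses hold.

v1=0, v2=0, v3=0, v4=1, v5=0, v6=0, v7=0

Try v1 = False.
Try v2 = False.
  then v7 is forced to False.
  then v5 is forced to False.
  then v3 is forced to False.
  then v4 is forced to True.
  then v6 is forced to False.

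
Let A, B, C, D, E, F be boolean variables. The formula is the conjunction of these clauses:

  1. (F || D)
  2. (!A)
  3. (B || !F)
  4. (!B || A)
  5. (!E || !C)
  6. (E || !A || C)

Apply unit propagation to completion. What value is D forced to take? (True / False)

Unit clause (!A) sets A = False.
From (!B || A) and A = False: B = False.
(B || !F): since B = False, the clause reduces to (!F). F = False.
From (F || D) and F = False: D = True.

True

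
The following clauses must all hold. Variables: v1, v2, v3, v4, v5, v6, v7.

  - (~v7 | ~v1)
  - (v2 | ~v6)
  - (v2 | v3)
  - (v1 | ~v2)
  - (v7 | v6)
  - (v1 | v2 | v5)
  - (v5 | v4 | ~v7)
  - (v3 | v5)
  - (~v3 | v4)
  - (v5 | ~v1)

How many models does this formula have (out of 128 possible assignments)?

The models are:
  v1=F v2=F v3=T v4=T v5=T v6=F v7=T
  v1=T v2=T v3=F v4=F v5=T v6=T v7=F
  v1=T v2=T v3=F v4=T v5=T v6=T v7=F
  v1=T v2=T v3=T v4=T v5=T v6=T v7=F
That's 4 in total.

4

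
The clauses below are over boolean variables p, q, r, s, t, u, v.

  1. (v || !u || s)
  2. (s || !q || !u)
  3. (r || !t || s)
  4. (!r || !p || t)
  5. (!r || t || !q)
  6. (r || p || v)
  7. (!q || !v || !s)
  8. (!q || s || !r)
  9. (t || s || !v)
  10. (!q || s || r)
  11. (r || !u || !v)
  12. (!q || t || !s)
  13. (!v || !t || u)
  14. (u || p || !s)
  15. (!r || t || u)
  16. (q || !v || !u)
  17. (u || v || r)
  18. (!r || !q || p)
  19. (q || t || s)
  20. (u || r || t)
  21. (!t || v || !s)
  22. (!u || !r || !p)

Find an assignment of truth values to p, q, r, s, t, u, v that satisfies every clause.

p = 0, q = 0, r = 1, s = 0, t = 1, u = 0, v = 0

Set p = False and propagate.
For the remaining variables, q = False, r = True, s = False, t = True, u = False, v = False works.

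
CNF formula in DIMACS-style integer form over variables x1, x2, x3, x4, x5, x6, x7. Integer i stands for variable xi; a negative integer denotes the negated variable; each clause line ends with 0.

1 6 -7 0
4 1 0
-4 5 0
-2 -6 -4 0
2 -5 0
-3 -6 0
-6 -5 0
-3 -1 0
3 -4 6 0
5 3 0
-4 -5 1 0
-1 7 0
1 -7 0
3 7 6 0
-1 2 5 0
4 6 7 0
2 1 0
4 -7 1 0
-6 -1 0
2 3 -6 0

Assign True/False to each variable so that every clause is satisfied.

Try x1 = True.
  then x3 is forced to False.
  then x5 is forced to True.
  then x2 is forced to True.
  then x6 is forced to False.
  then x4 is forced to False.
  then x7 is forced to True.
Every clause has at least one true literal under this assignment.

x1=1, x2=1, x3=0, x4=0, x5=1, x6=0, x7=1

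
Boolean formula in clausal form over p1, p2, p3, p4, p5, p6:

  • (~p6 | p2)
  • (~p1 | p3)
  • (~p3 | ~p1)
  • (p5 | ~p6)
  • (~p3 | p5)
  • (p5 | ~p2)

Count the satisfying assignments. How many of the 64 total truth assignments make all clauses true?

14

Case analysis on p3 and p5:
  p3=1, p5=1: p4 free; 3 ways for (p1,p2,p6) × 2^1 = 6.
  p3=1, p5=0: a clause becomes empty — 0.
  p3=0, p5=1: p4 free; 3 ways for (p1,p2,p6) × 2^1 = 6.
  p3=0, p5=0: remaining (p1,p2,p4,p6) ∈ {(0,0,0,0); (0,0,1,0)} — 2.
Total: 6 + 0 + 6 + 2 = 14.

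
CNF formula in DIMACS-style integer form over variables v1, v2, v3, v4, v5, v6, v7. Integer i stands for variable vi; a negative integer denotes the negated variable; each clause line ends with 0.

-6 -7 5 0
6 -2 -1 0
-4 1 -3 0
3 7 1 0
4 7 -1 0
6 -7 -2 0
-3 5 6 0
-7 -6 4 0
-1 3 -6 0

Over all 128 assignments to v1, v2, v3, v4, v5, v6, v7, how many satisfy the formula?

28

Split on v6, then v1.
  v6=T, v1=T: v2 free; 3 ways for (v3,v4,v5,v7) × 2^1 = 6.
  v6=T, v1=F: v2 free; 3 ways for (v3,v4,v5,v7) × 2^1 = 6.
  v6=F, v1=T: 9 of the 32 assignments to (v2,v3,v4,v5,v7) work.
  v6=F, v1=F: 7 of the 32 assignments to (v2,v3,v4,v5,v7) work.
Total: 6 + 6 + 9 + 7 = 28.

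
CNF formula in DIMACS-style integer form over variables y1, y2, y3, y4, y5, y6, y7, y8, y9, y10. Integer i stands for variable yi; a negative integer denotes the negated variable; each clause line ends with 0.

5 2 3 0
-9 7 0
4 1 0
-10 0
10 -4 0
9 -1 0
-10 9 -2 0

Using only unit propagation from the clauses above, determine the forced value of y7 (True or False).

Unit clause (¬y10) sets y10 = False.
(¬y4 ∨ y10): since y10 = False, the clause reduces to (¬y4). y4 = False.
(y1 ∨ y4) with y4 = False leaves only y1, so y1 = True.
(¬y1 ∨ y9): since y1 = True, the clause reduces to (y9). y9 = True.
(¬y9 ∨ y7): since y9 = True, the clause reduces to (y7). y7 = True.

True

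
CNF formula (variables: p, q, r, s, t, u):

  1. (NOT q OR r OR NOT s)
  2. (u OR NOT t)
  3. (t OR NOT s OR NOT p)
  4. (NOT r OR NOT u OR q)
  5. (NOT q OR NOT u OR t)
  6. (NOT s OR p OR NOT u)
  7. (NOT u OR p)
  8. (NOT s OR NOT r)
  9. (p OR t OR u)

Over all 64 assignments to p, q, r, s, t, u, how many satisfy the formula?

9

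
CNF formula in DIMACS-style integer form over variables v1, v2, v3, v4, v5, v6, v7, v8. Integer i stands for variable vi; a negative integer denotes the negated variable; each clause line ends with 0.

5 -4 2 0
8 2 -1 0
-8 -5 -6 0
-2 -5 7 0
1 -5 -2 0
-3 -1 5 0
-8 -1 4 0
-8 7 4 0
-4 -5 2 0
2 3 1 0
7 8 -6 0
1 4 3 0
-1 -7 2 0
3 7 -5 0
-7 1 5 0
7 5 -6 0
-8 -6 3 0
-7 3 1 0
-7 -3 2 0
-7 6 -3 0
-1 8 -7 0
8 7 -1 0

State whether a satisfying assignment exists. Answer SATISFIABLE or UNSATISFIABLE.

Branch on v1: take v1 = False.
Try v2 = True.
  then v5 is forced to False.
  then v7 is forced to False.
  then v6 is forced to False.
Set v3 = True and propagate.
The remaining clauses are satisfied by v4 = False, v8 = False.
Every clause has at least one true literal under this assignment.
So v1=0, v2=1, v3=1, v4=0, v5=0, v6=0, v7=0, v8=0 is a satisfying assignment.

SATISFIABLE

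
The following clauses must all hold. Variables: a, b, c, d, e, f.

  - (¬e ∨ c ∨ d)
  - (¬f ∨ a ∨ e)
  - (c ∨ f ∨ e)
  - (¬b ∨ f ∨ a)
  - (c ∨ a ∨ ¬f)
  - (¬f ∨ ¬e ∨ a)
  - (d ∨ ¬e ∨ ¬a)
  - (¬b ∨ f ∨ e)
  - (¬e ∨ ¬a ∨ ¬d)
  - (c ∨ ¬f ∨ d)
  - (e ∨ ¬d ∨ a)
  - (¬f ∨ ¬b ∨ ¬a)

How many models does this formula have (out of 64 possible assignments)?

9

Split on a, then e.
  a=1, e=1: a clause becomes empty — 0.
  a=1, e=0: 5 of the 16 assignments to (b,c,d,f) work.
  a=0, e=1: remaining (b,c,d,f) ∈ {(0,0,1,0); (0,1,0,0); (0,1,1,0)} — 3.
  a=0, e=0: remaining (b,c,d,f) ∈ {(0,1,0,0)} — 1.
Total: 0 + 5 + 3 + 1 = 9.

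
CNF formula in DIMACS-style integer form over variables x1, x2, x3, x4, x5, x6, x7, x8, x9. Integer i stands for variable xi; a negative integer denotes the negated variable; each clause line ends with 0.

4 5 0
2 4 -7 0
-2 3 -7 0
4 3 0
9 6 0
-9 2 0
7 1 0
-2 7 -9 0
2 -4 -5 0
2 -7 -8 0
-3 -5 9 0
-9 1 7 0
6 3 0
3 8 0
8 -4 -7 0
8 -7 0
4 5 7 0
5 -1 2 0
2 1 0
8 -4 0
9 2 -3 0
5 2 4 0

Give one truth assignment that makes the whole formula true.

Pure literal: x6 appears only positively; assign x6 = True.
Try x1 = False.
  then x7 is forced to True.
  then x8 is forced to True.
  then x2 is forced to True.
  then x3 is forced to True.
Branch on x4: take x4 = True.
The remaining clauses are satisfied by x5 = False, x9 = False.
Every clause has at least one true literal under this assignment.

x1=F, x2=T, x3=T, x4=T, x5=F, x6=T, x7=T, x8=T, x9=F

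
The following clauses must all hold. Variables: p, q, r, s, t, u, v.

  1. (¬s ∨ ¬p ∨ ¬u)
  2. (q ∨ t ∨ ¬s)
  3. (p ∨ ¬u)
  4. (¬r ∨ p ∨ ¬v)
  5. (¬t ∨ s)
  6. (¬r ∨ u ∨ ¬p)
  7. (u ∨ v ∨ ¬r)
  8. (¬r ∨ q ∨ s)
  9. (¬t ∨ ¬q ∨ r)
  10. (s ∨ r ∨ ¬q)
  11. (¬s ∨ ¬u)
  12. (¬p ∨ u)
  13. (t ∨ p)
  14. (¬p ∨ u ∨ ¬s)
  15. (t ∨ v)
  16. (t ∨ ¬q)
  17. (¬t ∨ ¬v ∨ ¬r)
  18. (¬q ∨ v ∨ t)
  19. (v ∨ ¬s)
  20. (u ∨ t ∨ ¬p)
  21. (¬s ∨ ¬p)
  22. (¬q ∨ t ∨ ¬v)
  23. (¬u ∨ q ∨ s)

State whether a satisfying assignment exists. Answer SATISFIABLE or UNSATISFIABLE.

SATISFIABLE

Branch on p: take p = False.
  then u is forced to False.
  then t is forced to True.
  then s is forced to True.
  then v is forced to True.
  then r is forced to False.
  then q is forced to False.
So p=F, q=F, r=F, s=T, t=T, u=F, v=T is a satisfying assignment.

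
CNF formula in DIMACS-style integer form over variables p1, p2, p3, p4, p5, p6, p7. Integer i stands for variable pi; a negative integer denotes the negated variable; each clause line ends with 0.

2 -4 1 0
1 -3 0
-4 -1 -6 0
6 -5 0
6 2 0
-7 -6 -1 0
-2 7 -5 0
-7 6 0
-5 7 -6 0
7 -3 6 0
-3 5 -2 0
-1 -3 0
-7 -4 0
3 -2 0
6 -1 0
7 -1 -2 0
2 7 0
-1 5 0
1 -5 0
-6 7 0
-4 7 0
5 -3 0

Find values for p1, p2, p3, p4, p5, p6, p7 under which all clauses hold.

p1=0  p2=0  p3=0  p4=0  p5=0  p6=1  p7=1

Check each clause:
  1. (p1 ∨ p2 ∨ ¬p4) — ¬p4 is true.
  2. (p1 ∨ ¬p3) — ¬p3 is true.
  3. (¬p4 ∨ ¬p1 ∨ ¬p6) — ¬p4 is true.
  4. (¬p5 ∨ p6) — ¬p5 is true.
  5. (p6 ∨ p2) — p6 is true.
  6. (¬p1 ∨ ¬p6 ∨ ¬p7) — ¬p1 is true.
  7. (¬p2 ∨ p7 ∨ ¬p5) — ¬p5 is true.
  8. (¬p7 ∨ p6) — p6 is true.
  9. (¬p5 ∨ p7 ∨ ¬p6) — ¬p5 is true.
  10. (p7 ∨ p6 ∨ ¬p3) — ¬p3 is true.
  11. (p5 ∨ ¬p2 ∨ ¬p3) — ¬p3 is true.
  12. (¬p1 ∨ ¬p3) — ¬p3 is true.
  13. (¬p4 ∨ ¬p7) — ¬p4 is true.
  14. (p3 ∨ ¬p2) — ¬p2 is true.
  15. (p6 ∨ ¬p1) — p6 is true.
  16. (¬p1 ∨ p7 ∨ ¬p2) — ¬p1 is true.
  17. (p2 ∨ p7) — p7 is true.
  18. (p5 ∨ ¬p1) — ¬p1 is true.
  19. (¬p5 ∨ p1) — ¬p5 is true.
  20. (¬p6 ∨ p7) — p7 is true.
  21. (¬p4 ∨ p7) — ¬p4 is true.
  22. (p5 ∨ ¬p3) — ¬p3 is true.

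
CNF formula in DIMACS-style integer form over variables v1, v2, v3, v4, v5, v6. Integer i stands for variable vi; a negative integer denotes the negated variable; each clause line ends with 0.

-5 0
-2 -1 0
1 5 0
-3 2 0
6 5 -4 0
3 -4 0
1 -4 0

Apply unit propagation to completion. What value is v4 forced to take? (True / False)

False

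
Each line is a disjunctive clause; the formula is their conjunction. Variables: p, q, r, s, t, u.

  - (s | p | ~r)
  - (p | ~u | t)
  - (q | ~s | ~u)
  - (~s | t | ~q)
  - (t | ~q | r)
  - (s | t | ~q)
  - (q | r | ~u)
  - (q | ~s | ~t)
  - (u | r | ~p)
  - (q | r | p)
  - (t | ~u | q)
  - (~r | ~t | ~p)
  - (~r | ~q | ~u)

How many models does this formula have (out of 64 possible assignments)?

Split on q, then r.
  q=1, r=1: remaining (p,s,t,u) ∈ {(0,1,1,0)} — 1.
  q=1, r=0: s free; 3 ways for (p,t,u) × 2^1 = 6.
  q=0, r=1: remaining (p,s,t,u) ∈ {(0,1,0,0); (1,0,0,0); (1,1,0,0)} — 3.
  q=0, r=0: a clause becomes empty — 0.
Total: 1 + 6 + 3 + 0 = 10.

10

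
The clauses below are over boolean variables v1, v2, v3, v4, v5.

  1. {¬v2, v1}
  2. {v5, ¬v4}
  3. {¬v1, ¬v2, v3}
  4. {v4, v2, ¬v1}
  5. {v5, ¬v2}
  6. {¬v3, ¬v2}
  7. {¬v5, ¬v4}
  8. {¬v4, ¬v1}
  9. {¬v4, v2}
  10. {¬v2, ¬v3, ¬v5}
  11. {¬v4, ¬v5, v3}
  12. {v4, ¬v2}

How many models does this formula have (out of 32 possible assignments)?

4

The models are:
  v1=F v2=F v3=F v4=F v5=F
  v1=F v2=F v3=F v4=F v5=T
  v1=F v2=F v3=T v4=F v5=F
  v1=F v2=F v3=T v4=F v5=T
Count: 4.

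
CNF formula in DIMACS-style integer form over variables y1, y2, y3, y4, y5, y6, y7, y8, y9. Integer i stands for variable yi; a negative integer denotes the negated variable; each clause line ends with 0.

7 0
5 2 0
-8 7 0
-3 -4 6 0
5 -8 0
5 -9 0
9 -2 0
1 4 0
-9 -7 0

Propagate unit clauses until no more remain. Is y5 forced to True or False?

(y7) stands alone — y7 = True.
In (NOT y7 OR NOT y9), NOT y7 is now false; NOT y9 must hold, so y9 = False.
(NOT y2 OR y9): since y9 = False, the clause reduces to (NOT y2). y2 = False.
From (y2 OR y5) and y2 = False: y5 = True.

True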